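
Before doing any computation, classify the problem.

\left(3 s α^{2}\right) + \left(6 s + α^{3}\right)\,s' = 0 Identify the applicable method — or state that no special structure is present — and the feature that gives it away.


Best approach: the exact-equation method — equality of cross partials is the green light — assemble the potential function term by term.


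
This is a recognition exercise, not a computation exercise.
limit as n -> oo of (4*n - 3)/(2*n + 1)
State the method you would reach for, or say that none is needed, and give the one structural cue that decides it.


Diagnosis: dominant-term comparison — at large n only the top-degree terms survive; compare the leading terms and the limit falls out. Differentiating the expression as a single quotient would eventually settle it as well; matching dominant growth settles it immediately.


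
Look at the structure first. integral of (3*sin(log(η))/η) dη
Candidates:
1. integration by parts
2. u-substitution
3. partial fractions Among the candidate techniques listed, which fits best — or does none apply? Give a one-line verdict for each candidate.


Technique: u-substitution — the only nontrivial dependence routes through log(η), whose derivative supplies the leftover factor up to a constant multiple — u = log(η) flattens it.
- integration by parts — the nonconstant-polynomial-times-standard-kernel pattern (an exp, sine, cosine, or logarithm partner) is absent.
- u-substitution: applies; the problem has the shape this method handles.
- partial fractions — the expression is not a ratio of polynomials that decomposes further.


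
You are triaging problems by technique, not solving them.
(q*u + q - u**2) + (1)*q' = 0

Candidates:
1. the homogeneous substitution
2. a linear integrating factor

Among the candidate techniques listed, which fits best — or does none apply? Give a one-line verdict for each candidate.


Diagnosis: a linear integrating factor — the unknown enters only to the first power against a nonzero forcing term — the integrating-factor template applies directly.
- the homogeneous substitution — the slope is not a function of the ratio of the variables alone.
- a linear integrating factor: a fit — the right tool for this form.


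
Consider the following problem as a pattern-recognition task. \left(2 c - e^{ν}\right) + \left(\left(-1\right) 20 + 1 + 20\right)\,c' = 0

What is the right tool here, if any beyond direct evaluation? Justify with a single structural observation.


Technique: a linear integrating factor — the equation is linear in c with coefficient 2; multiplying by the integrating factor exp(∫2) makes the left side a perfect derivative.


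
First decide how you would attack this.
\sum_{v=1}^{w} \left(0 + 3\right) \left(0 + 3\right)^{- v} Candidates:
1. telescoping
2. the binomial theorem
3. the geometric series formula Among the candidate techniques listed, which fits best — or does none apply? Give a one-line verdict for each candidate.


Verdict: the geometric series formula — consecutive terms stand in a fixed index-free ratio — the geometric sum formula closes it.
- telescoping: in the displayed form, no term reappears at a neighboring index to cancel against.
- the binomial theorem: no binomial coefficients pair with matched powers.
- the geometric series formula — applies; the problem has the shape this method handles.


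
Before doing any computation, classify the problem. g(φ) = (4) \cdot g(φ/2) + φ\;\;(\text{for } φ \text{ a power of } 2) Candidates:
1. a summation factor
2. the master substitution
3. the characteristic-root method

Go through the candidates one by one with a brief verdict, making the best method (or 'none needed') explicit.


Verdict: the master substitution — the argument shrinks by the factor 2, so measure the index on a logarithmic scale and the recursion becomes a shift.
- a summation factor: the recursion divides its index rather than shifting it — there is no previous-term chain for a summation factor to telescope.
- the master substitution — yes — fits the structure here.
- the characteristic-root method: a divided-index call is not the fixed-shift linear shape that characteristic roots solve.


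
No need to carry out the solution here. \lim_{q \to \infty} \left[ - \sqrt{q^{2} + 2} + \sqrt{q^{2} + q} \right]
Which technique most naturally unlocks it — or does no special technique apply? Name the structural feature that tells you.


Technique: conjugate multiplication — an infinity-minus-infinity difference with a surviving radical — multiply by the conjugate to cancel the divergence.


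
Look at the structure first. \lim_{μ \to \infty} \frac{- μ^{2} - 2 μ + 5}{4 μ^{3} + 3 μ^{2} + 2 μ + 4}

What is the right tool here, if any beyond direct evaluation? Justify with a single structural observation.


Diagnosis: dominant-term comparison — divide by the highest power of μ present: lower-order terms vanish and the dominant ratio remains. Viewed as a single quotient this is an ∞/∞ form — an at-infinity application of l'Hôpital's rule would also resolve it; comparing leading growth reads the answer without differentiating.


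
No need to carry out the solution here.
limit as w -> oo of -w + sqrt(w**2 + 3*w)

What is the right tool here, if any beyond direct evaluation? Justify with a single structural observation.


Method: conjugate multiplication — sqrt(w**2 + 3*w) and w both blow up, but their difference is tame once the conjugate rationalizes it.


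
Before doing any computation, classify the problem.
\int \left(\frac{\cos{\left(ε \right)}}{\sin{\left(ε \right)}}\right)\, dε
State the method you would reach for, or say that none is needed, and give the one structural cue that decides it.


Method: u-substitution — collected, the integrand has one factor that is, up to a constant, the derivative of an inner expression the rest depends on — substitute for that inner expression.


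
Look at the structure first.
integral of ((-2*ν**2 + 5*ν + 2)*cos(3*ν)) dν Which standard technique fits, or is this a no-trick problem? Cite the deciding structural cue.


Best approach: integration by parts — -2*ν**2 + 5*ν + 2 dies after finitely many derivatives while cos(3*ν) cycles under integration — the tabular/parts setup.


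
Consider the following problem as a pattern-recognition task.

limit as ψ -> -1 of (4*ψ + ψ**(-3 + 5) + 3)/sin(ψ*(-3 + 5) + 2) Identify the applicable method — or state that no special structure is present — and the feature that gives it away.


Diagnosis: l'Hôpital's rule (0/0) — both numerator and denominator vanish at -1: the genuine 0/0 indeterminate that l'Hôpital exists for. Expanding numerator and denominator to first order gives the same value — the rule automates exactly that.


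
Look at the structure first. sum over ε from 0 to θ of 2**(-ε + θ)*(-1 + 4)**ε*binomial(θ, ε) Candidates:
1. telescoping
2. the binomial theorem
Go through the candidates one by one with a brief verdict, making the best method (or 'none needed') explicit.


Best approach: the binomial theorem — binomial coefficients against complementary powers of (-1 + 4) and 2: recognize the binomial expansion and resum.
- telescoping — writing out consecutive terms as given produces no pairwise cancellation.
- the binomial theorem — yes, a natural case for it.


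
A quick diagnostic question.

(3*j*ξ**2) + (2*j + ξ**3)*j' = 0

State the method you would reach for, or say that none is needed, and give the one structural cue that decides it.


Best approach: the exact-equation method — check exactness first: here it holds (3*j*ξ**2, 2*j + ξ**3 have matching cross partials), so no integrating factor is needed.


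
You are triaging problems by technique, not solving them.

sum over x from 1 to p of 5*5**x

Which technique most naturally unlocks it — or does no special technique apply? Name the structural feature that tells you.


Verdict: the geometric series formula — each term is 5 times the previous one, so the geometric-series formula applies directly.


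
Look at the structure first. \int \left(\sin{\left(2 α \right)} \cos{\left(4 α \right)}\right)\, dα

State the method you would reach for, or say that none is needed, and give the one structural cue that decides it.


Verdict: a trigonometric identity — two different frequencies multiply in \sin{\left(2 α \right)} \cos{\left(4 α \right)}; the product-to-sum formula separates them.


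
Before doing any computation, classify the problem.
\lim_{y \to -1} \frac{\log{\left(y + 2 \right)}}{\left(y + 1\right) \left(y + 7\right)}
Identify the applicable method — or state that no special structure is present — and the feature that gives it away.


Verdict: l'Hôpital's rule (0/0) — substituting -1 gives 0 over 0; differentiate top and bottom once and re-evaluate. Expanding numerator and denominator to first order gives the same value — the rule automates exactly that.


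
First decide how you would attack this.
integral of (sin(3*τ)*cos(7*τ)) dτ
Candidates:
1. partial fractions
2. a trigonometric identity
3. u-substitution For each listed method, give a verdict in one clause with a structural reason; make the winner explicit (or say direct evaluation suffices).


Best approach: a trigonometric identity — sin(3*τ)*cos(7*τ) is a beat pattern — rewrite the product as a sum of single-frequency waves before integrating.
- partial fractions — the expression is not a ratio of polynomials that decomposes further.
- a trigonometric identity — a fit — the right tool for this form.
- u-substitution — no subexpression of the integrand serves as a whole-integral substitution inner — individual terms may offer their own, but none carries its derivative as a factor of the full integrand; a working change of variable would have to be constructed from outside the expression.


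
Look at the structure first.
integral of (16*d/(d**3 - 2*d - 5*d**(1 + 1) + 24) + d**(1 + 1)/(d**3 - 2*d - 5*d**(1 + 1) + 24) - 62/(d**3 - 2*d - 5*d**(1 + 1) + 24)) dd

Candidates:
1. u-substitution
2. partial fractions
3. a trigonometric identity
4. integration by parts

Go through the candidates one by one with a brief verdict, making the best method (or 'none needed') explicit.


Technique: partial fractions — the integrand is a proper rational function and its denominator (d**3 - 2*d - 5*d**(1 + 1) + 24) factors into distinct pieces, so it splits into simple fractions.
- u-substitution — no subexpression of the integrand pairs with its own derivative as a factor — individual terms may offer their own substitutions, but any change of variable covering the whole integral would have to be constructed from outside the expression.
- partial fractions — a fit — the right tool for this form.
- a trigonometric identity — no sine or cosine appears, so there is nothing for a trigonometric identity to act on.
- integration by parts: the nonconstant-polynomial-times-standard-kernel pattern (an exp, sine, cosine, or logarithm partner) is absent.


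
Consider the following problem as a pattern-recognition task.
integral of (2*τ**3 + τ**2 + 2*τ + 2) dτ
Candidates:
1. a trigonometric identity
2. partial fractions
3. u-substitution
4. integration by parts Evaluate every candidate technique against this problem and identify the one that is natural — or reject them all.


Verdict: no special technique — the integrand is a sum of constant multiples of powers of τ — integrate term by term.
- a trigonometric identity — with no trigonometric functions present, identity rewriting has no target.
- partial fractions: the expression is not a ratio of polynomials that decomposes further.
- u-substitution: any workable substitution here is cosmetic — the integrand is already in directly integrable form.
- integration by parts: parts would only shuffle a directly integrable integrand.


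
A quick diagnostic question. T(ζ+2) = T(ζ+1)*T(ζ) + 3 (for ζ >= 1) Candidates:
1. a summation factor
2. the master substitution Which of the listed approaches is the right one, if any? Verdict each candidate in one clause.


Technique: no special technique — once the recursion is nonlinear, characteristic roots, master substitutions, and summation factors are all off the table.
- a summation factor — no summation factor applies — the rule is not linear in the sequence values.
- the master substitution — the recursive argument is a shift of the index, not a fixed fraction of it.


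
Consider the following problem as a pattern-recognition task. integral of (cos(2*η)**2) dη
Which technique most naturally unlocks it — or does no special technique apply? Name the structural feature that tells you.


Technique: a trigonometric identity — cos(2*η)**2 carries an even exponent — trade it for double-angle cosines before integrating.


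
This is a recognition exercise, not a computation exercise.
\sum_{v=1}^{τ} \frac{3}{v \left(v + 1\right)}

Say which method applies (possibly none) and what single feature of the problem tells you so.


Best approach: telescoping — \frac{3}{v \left(v + 1\right)} decomposes into shift-paired simple fractions; the series telescopes to finitely many boundary pieces.


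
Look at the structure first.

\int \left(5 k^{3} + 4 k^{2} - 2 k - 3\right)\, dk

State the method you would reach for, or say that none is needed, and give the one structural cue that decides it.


Method: no special technique — every term is a constant multiple of a power of k; term-wise power-rule integration needs no preliminary transformation.


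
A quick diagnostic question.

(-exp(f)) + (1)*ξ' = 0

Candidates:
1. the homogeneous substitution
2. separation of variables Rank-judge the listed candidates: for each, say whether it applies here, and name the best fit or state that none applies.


Technique: no special technique — solved for the derivative, no ξ appears — this is antidifferentiation in f wearing ODE clothing.
- the homogeneous substitution — rescaling both variables together changes the slope, so no ratio substitution collapses it.
- separation of variables — with no unknown in the slope, separating variables is a formality — the equation integrates directly.


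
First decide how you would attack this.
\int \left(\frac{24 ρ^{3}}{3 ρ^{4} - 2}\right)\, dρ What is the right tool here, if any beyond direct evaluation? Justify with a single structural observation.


Best approach: u-substitution — the only nontrivial dependence routes through 3 ρ^{4} - 2, whose derivative supplies the leftover factor up to a constant multiple — u = 3 ρ^{4} - 2 flattens it.


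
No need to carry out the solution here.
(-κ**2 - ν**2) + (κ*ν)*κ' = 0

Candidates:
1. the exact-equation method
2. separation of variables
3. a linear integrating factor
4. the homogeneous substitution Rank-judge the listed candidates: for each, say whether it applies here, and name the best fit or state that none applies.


Best approach: the homogeneous substitution — the slope is degree-zero homogeneous: the ratio substitution v = κ/ν collapses it. A Bernoulli rewrite works here as the equation stands — the homogeneous substitution is the more immediate reading.
- the exact-equation method — exactness fails on the nose — the mixed partials do not match.
- separation of variables: the two dependences do not factor apart.
- a linear integrating factor: a nonlinear term in the unknown puts this outside the integrating-factor template.
- the homogeneous substitution: a fit — the right tool for this form.


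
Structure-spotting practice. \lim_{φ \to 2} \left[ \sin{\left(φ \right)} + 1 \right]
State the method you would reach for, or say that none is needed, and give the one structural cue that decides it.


Verdict: no special technique — no vanishing denominator and no indeterminate clash at the point — evaluation is immediate.


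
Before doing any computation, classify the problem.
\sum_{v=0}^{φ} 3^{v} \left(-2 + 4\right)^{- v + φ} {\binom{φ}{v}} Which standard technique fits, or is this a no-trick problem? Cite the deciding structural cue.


Diagnosis: the binomial theorem — the binomial coefficients weight matched powers of 3 and (-2 + 4), which is exactly the expansion of a binomial power.


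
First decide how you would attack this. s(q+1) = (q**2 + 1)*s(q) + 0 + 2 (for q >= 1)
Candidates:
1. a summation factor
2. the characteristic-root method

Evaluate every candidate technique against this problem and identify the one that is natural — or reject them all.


Verdict: a summation factor — first-order linear but the coefficient q**2 + 1 moves with the index — divide by the cumulative product and telescope.
- a summation factor — applies; the problem has the shape this method handles.
- the characteristic-root method — the coefficients vary with the index, breaking the constant-coefficient structure the method needs.


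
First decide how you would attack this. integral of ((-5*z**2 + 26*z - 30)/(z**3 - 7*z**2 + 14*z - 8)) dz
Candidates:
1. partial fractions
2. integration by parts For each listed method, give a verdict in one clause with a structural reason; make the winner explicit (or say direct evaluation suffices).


Best approach: partial fractions — a proper rational integrand whose denominator splits into simpler factors — decompose into partial fractions first.
- partial fractions — a fit — the right tool for this form.
- integration by parts: no split into a nonconstant polynomial times one of the standard kernels — exp, sine, or cosine of a linear argument, or a logarithm — applies here.


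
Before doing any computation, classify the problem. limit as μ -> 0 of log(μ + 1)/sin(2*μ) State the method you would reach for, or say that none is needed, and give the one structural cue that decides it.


Verdict: l'Hôpital's rule (0/0) — numerator and denominator both vanish at 0 — a genuine 0/0 form, which is exactly when l'Hôpital applies. A local series expansion at the point resolves it as well; the rule is the packaged version of that step.


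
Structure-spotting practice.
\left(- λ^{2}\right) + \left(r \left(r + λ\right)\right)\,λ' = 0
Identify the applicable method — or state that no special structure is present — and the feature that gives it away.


Technique: the homogeneous substitution — scaling r and λ together leaves the slope fixed — it depends only on λ/r, so substitute the ratio. This can also be massaged into Bernoulli form (the roles of the variables may need exchanging); the homogeneous substitution avoids that setup.


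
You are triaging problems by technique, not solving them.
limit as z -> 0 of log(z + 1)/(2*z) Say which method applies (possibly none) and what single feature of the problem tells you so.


Technique: l'Hôpital's rule (0/0) — plug in 0: top and bottom both hit zero, so differentiate each and retry. Known elementary limits would finish this too — the rule just bypasses the case analysis.


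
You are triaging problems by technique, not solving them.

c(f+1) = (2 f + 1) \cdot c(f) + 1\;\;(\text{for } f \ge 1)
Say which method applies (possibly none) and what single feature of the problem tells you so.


Diagnosis: a summation factor — with the index-dependent coefficient 2 f + 1, dividing by the cumulative product turns the left side into a pure difference.


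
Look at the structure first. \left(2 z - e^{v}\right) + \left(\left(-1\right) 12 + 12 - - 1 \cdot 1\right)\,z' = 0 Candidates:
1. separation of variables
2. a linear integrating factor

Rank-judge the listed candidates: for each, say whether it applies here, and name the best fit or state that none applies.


Diagnosis: a linear integrating factor — z appears only to the first power with coefficient 2 — the classic integrating-factor setup.
- separation of variables: no division isolates the independent variable from the unknown.
- a linear integrating factor: applicable, and directly so.


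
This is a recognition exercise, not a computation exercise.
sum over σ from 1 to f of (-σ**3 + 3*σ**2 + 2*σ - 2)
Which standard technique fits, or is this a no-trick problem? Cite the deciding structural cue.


Method: no special technique — recognize the absence of structure: constant-multiple powers of σ summed plainly, no special method required.


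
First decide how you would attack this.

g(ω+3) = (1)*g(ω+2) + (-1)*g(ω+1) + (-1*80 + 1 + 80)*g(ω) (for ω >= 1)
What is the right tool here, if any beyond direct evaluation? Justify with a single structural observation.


Technique: the characteristic-root method — constant coefficients and linearity mean the ansatz r^ω reduces it to solving the characteristic polynomial.


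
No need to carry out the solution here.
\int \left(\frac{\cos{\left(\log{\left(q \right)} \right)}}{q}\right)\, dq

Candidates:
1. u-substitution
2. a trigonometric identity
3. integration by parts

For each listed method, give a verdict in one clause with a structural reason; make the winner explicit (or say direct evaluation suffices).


Technique: u-substitution — structure check: outer function, inner expression \log{\left(q \right)}, inner derivative as a factor — the classic u = \log{\left(q \right)} pattern.
- u-substitution — applies; the problem has the shape this method handles.
- a trigonometric identity: there is no trigonometric structure whose rewriting would simplify the integrand.
- integration by parts: the integrand does not split as a nonconstant polynomial times an exp, sine, cosine of a linear argument, or logarithm — no polynomial-kernel parts product to differentiate one side of.


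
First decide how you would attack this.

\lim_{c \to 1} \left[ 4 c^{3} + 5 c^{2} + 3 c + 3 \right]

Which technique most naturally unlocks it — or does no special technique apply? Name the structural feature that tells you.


Diagnosis: no special technique — no vanishing denominator and no indeterminate clash at the point — evaluation is immediate.


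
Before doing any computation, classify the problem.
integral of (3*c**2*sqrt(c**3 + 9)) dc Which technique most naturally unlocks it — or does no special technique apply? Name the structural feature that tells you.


Method: u-substitution — spotting that 3*c**2 is a constant multiple of the derivative of c**3 + 9 is the key observation — substitute u = c**3 + 9 and the integral becomes one-dimensional in u.


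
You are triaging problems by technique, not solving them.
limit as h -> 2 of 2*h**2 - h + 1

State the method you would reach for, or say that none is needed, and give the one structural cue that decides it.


Method: no special technique — the function is continuous at 2; evaluation is itself the limit, no machinery required.


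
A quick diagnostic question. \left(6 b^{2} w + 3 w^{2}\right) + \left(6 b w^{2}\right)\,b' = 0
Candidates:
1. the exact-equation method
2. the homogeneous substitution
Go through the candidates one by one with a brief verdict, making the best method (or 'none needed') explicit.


Technique: the exact-equation method — 6 b^{2} w + 3 w^{2} and 6 b w^{2} pass the exactness check on the nose, so no integrating factor in w or b is needed at all.
- the exact-equation method — applicable, and directly so.
- the homogeneous substitution — solved for the derivative, the right side changes under joint scaling of the two variables.


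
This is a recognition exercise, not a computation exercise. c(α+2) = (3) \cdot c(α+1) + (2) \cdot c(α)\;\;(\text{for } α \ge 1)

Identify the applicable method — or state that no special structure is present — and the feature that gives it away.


Diagnosis: the characteristic-root method — the recurrence treats every index alike (constant coefficients, no forcing) — precisely the regime where r^α trials close it.


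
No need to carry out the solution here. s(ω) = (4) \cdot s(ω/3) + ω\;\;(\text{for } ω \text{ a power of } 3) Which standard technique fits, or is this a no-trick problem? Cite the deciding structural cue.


Diagnosis: the master substitution — the argument contracts 3-fold per step: reindex ω exponentially and solve the linear recurrence in the new index.


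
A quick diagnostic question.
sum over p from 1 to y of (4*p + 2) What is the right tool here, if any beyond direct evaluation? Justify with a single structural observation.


Technique: no special technique — with only polynomial terms in p present, the classical sum-of-powers identities are all you need.


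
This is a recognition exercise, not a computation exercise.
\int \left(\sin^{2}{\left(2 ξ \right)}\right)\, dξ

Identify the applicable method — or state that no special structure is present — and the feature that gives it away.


Technique: a trigonometric identity — an even power like \sin^{2}{\left(2 ξ \right)} flattens under the half-angle identity into first-degree cosines you can integrate directly.


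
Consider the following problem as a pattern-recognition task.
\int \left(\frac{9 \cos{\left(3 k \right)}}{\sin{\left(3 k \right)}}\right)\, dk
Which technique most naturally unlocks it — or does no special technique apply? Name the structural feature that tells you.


Diagnosis: u-substitution — structure check: outer function, inner expression \sin{\left(3 k \right)}, inner derivative as a factor — the classic u = \sin{\left(3 k \right)} pattern.


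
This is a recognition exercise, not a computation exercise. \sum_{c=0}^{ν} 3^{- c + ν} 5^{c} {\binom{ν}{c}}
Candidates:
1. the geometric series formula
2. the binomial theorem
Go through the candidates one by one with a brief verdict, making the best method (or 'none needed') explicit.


Technique: the binomial theorem — binomial coefficients against complementary powers of 5 and 3: recognize the binomial expansion and resum.
- the geometric series formula: there is no constant term-to-term ratio.
- the binomial theorem — applicable, and directly so.


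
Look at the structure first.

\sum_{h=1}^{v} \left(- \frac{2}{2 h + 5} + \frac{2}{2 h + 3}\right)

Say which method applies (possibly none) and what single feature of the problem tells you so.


Method: telescoping — each term adds \frac{2}{2 h + 3} and subtracts the same expression advanced one index; that subtracted piece cancels against the next term's added copy — only the boundary terms survive.


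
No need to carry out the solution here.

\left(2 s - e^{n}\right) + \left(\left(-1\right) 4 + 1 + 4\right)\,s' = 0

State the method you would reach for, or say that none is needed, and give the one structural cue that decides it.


Best approach: a linear integrating factor — the unknown enters only to the first power against a nonzero forcing term — the integrating-factor template applies directly.


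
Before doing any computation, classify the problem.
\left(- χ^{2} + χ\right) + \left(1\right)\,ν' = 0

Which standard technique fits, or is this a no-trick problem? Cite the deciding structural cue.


Method: no special technique — solved for the derivative, no ν appears — this is antidifferentiation in χ wearing ODE clothing.


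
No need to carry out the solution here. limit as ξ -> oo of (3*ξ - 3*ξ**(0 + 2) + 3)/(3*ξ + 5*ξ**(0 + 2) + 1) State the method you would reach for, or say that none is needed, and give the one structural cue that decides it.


Technique: dominant-term comparison — as ξ grows, only the highest-degree terms matter — compare leading terms and read the limit off. l'Hôpital's at-infinity variant applies to the expression viewed as a single quotient; the leading-term comparison is the direct route.


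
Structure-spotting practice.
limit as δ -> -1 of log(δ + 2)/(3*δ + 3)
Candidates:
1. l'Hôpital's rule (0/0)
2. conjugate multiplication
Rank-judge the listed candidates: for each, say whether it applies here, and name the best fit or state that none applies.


Diagnosis: l'Hôpital's rule (0/0) — plug in -1: top and bottom both hit zero, so differentiate each and retry. A first-order expansion at the point is an equally standard path; the rule packages it.
- l'Hôpital's rule (0/0) — a fit — the right tool for this form.
- conjugate multiplication: multiplying by a conjugate would not remove any indeterminacy here.


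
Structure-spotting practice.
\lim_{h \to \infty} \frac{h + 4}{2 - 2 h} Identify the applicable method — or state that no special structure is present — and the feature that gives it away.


Diagnosis: dominant-term comparison — growth-rate triage: the leading powers of h decide the limit, everything else is noise. Differentiating the expression as a single quotient would eventually settle it as well; matching dominant growth settles it immediately.


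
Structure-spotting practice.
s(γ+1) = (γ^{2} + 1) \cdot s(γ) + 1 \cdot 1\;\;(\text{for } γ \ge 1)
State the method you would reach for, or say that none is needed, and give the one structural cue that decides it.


Technique: a summation factor — rescale the sequence by the product of the weights γ^{2} + 1 so far — the recurrence collapses to a plain running sum.


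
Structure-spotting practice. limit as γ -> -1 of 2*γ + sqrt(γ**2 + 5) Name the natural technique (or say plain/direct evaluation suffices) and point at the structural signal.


Verdict: no special technique — no zero denominators, no indeterminate clash at -1 — substitute and read off the value.


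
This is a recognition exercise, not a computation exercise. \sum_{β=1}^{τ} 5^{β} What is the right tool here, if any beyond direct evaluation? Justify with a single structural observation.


Verdict: the geometric series formula — each term is 5 times the previous one, so the geometric-series formula applies directly.


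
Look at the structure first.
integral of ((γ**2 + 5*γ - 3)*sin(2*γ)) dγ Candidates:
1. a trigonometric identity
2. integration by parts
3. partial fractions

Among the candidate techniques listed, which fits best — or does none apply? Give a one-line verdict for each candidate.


Technique: integration by parts — γ**2 + 5*γ - 3 dies after finitely many derivatives while sin(2*γ) cycles under integration — the tabular/parts setup.
- a trigonometric identity — no even trigonometric power and no product of distinct frequencies to rewrite.
- integration by parts — a fit — the right tool for this form.
- partial fractions: there is no rational-function structure to decompose.


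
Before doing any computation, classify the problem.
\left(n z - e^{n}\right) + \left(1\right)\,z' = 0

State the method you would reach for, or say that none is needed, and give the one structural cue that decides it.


Method: a linear integrating factor — arrange it as z' + n·z = (the forcing term) and the integrating factor does the rest.


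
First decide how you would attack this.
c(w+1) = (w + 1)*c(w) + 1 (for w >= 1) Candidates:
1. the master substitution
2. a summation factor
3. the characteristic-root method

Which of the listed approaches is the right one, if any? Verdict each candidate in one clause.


Best approach: a summation factor — with the index-dependent coefficient w + 1, dividing by the cumulative product turns the left side into a pure difference.
- the master substitution: the recursion steps by a constant offset, so exponential reindexing is pointless.
- a summation factor: yes, a natural case for it.
- the characteristic-root method: the coefficients change with the index, which the root method cannot absorb.


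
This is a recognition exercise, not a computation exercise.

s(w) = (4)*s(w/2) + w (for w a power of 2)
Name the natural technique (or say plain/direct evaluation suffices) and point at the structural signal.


Verdict: the master substitution — divide-the-index recursion (w/2 inside the call) straightens out once the index is rewritten as 2^m.


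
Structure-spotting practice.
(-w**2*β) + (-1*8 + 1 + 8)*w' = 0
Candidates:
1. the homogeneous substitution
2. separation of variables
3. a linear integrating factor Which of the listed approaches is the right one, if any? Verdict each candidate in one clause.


Diagnosis: separation of variables — a product of single-variable factors, β and w**2 — the textbook separable form.
- the homogeneous substitution — the slope is not a function of the ratio of the variables alone.
- separation of variables: yes — fits the structure here.
- a linear integrating factor: a nonlinear term in the unknown puts this outside the integrating-factor template.


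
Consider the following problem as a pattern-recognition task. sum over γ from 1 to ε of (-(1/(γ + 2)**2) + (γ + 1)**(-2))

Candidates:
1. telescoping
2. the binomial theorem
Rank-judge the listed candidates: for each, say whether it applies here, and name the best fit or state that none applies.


Verdict: telescoping — difference-of-shifts structure (each term adds (γ + 1)**(-2), then subtracts its one-index-advanced value, which the following term adds back) leaves only the first and last pieces standing.
- telescoping — a fit — the right tool for this form.
- the binomial theorem — there is no sum-raised-to-a-power identity hiding in these terms.


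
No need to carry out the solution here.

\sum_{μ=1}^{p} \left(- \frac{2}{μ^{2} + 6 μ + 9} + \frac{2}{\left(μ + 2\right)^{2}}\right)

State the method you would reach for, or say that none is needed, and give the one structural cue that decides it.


Technique: telescoping — the summand is \frac{2}{\left(μ + 2\right)^{2}} minus the same expression shifted by one, so consecutive terms cancel in pairs.


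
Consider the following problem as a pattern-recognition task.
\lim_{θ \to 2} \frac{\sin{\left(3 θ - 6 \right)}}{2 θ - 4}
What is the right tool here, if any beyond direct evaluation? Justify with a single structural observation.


Diagnosis: l'Hôpital's rule (0/0) — numerator and denominator both vanish at 2 — a genuine 0/0 form, which is exactly when l'Hôpital applies. One could equally expand both pieces locally and compare leading terms; the rule does that in one stroke.


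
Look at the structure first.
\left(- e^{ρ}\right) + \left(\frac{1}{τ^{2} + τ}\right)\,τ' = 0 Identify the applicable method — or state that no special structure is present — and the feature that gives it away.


Diagnosis: separation of variables — a product of single-variable factors, e^{ρ} and τ^{2} + τ — the textbook separable form. This doubles as a Bernoulli equation in the unknown as written; dividing and integrating works on it directly.


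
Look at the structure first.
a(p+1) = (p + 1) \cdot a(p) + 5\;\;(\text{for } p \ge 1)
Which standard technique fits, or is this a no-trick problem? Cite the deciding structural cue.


Diagnosis: a summation factor — first-order, linear, moving coefficient p + 1: the discrete analogue of an integrating factor handles it.


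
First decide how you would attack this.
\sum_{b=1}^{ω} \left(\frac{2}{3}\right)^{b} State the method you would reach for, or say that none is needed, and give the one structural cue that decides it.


Best approach: the geometric series formula — check a ratio of consecutive terms: it is \frac{2}{3}, independent of the index, so the geometric formula closes the sum.


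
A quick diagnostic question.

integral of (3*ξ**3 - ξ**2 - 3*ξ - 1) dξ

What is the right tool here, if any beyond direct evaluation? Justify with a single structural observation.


Diagnosis: no special technique — nothing composite, nothing rational, nothing trigonometric — each constant-multiple power of ξ integrates by the power rule alone.


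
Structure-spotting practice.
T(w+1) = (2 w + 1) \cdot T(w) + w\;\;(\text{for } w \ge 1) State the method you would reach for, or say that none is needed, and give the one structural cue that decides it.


Diagnosis: a summation factor — an index-dependent multiplier 2 w + 1 rules out characteristic roots; a summation factor converts it to a pure difference.


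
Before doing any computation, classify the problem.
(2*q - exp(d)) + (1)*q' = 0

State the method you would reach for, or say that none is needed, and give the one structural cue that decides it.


Best approach: a linear integrating factor — first power of q, nonzero forcing: the integrating-factor recipe applies verbatim with p = 2.


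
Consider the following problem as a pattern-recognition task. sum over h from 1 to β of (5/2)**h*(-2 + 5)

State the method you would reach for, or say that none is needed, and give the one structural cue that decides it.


Technique: the geometric series formula — check a ratio of consecutive terms: it is 5/2, independent of the index, so the geometric formula closes the sum.


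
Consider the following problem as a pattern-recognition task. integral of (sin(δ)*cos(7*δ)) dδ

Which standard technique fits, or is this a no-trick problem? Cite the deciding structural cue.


Best approach: a trigonometric identity — two sinusoids at different rates multiply in sin(δ)*cos(7*δ); the product-to-sum identity uncouples them.


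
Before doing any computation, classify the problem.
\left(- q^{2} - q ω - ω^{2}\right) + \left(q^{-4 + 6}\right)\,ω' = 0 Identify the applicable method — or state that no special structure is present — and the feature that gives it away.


Technique: the homogeneous substitution — the slope's numerator and denominator have matching total degree, so it depends only on ω/q and the ratio substitution collapses it.


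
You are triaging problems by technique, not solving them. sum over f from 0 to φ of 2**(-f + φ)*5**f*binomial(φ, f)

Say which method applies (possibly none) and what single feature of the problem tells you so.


Diagnosis: the binomial theorem — the binomial coefficients weight matched powers of 5 and 2, which is exactly the expansion of a binomial power.


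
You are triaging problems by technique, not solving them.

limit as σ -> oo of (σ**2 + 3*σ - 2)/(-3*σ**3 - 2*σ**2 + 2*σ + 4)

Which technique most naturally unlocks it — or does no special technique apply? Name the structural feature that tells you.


Diagnosis: dominant-term comparison — growth-rate triage: the leading powers of σ decide the limit, everything else is noise. l'Hôpital's at-infinity variant applies to the expression viewed as a single quotient; the leading-term comparison is the direct route.


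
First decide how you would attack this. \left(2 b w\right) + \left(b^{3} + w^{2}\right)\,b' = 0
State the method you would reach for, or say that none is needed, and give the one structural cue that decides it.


Technique: the exact-equation method — d/db of 2 b w equals d/dw of b^{3} + w^{2}: the form is a total differential of one potential — integrate it exactly.


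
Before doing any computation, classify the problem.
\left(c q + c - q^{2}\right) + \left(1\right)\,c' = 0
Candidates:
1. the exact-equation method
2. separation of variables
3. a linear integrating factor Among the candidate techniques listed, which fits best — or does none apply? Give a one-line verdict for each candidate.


Method: a linear integrating factor — the unknown enters only to the first power against a nonzero forcing term — the integrating-factor template applies directly.
- the exact-equation method — the mixed partial derivatives differ, so the left side is not a total differential.
- separation of variables: the two dependences do not factor apart.
- a linear integrating factor — yes, a natural case for it.


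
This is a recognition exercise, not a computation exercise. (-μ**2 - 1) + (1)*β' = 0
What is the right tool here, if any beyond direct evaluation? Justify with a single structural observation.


Diagnosis: no special technique — solved for the derivative, β never appears on the right — this is a direct integration in μ, not a differential-equations problem at heart.
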